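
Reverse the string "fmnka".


Input: fmnka
Reading characters right to left:
  Position 4: 'a'
  Position 3: 'k'
  Position 2: 'n'
  Position 1: 'm'
  Position 0: 'f'
Reversed: aknmf

aknmf


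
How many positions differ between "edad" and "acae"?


Comparing "edad" and "acae" position by position:
  Position 0: 'e' vs 'a' => DIFFER
  Position 1: 'd' vs 'c' => DIFFER
  Position 2: 'a' vs 'a' => same
  Position 3: 'd' vs 'e' => DIFFER
Positions that differ: 3

3


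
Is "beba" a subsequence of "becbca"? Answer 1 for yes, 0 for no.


Check if "beba" is a subsequence of "becbca"
Greedy scan:
  Position 0 ('b'): matches sub[0] = 'b'
  Position 1 ('e'): matches sub[1] = 'e'
  Position 2 ('c'): no match needed
  Position 3 ('b'): matches sub[2] = 'b'
  Position 4 ('c'): no match needed
  Position 5 ('a'): matches sub[3] = 'a'
All 4 characters matched => is a subsequence

1


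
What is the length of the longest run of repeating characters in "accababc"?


Input: "accababc"
Scanning for longest run:
  Position 1 ('c'): new char, reset run to 1
  Position 2 ('c'): continues run of 'c', length=2
  Position 3 ('a'): new char, reset run to 1
  Position 4 ('b'): new char, reset run to 1
  Position 5 ('a'): new char, reset run to 1
  Position 6 ('b'): new char, reset run to 1
  Position 7 ('c'): new char, reset run to 1
Longest run: 'c' with length 2

2


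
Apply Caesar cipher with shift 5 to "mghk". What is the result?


Caesar cipher: shift "mghk" by 5
  'm' (pos 12) + 5 = pos 17 = 'r'
  'g' (pos 6) + 5 = pos 11 = 'l'
  'h' (pos 7) + 5 = pos 12 = 'm'
  'k' (pos 10) + 5 = pos 15 = 'p'
Result: rlmp

rlmp


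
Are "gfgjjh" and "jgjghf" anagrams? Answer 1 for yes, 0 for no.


Strings: "gfgjjh", "jgjghf"
Sorted first:  fgghjj
Sorted second: fgghjj
Sorted forms match => anagrams

1


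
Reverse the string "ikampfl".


Input: ikampfl
Reading characters right to left:
  Position 6: 'l'
  Position 5: 'f'
  Position 4: 'p'
  Position 3: 'm'
  Position 2: 'a'
  Position 1: 'k'
  Position 0: 'i'
Reversed: lfpmaki

lfpmaki


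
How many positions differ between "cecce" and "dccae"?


Comparing "cecce" and "dccae" position by position:
  Position 0: 'c' vs 'd' => DIFFER
  Position 1: 'e' vs 'c' => DIFFER
  Position 2: 'c' vs 'c' => same
  Position 3: 'c' vs 'a' => DIFFER
  Position 4: 'e' vs 'e' => same
Positions that differ: 3

3


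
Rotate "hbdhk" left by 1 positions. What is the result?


Input: "hbdhk", rotate left by 1
First 1 characters: "h"
Remaining characters: "bdhk"
Concatenate remaining + first: "bdhk" + "h" = "bdhkh"

bdhkh


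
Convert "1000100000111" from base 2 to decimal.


Input: "1000100000111" in base 2
Positional expansion:
  Digit '1' (value 1) x 2^12 = 4096
  Digit '0' (value 0) x 2^11 = 0
  Digit '0' (value 0) x 2^10 = 0
  Digit '0' (value 0) x 2^9 = 0
  Digit '1' (value 1) x 2^8 = 256
  Digit '0' (value 0) x 2^7 = 0
  Digit '0' (value 0) x 2^6 = 0
  Digit '0' (value 0) x 2^5 = 0
  Digit '0' (value 0) x 2^4 = 0
  Digit '0' (value 0) x 2^3 = 0
  Digit '1' (value 1) x 2^2 = 4
  Digit '1' (value 1) x 2^1 = 2
  Digit '1' (value 1) x 2^0 = 1
Sum = 4359

4359


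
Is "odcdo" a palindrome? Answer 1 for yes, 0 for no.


Input: odcdo
Reversed: odcdo
  Compare pos 0 ('o') with pos 4 ('o'): match
  Compare pos 1 ('d') with pos 3 ('d'): match
Result: palindrome

1


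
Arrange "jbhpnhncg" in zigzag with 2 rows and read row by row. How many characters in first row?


Zigzag "jbhpnhncg" into 2 rows:
Placing characters:
  'j' => row 0
  'b' => row 1
  'h' => row 0
  'p' => row 1
  'n' => row 0
  'h' => row 1
  'n' => row 0
  'c' => row 1
  'g' => row 0
Rows:
  Row 0: "jhnng"
  Row 1: "bphc"
First row length: 5

5


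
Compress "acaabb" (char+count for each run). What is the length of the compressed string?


Input: acaabb
Runs:
  'a' x 1 => "a1"
  'c' x 1 => "c1"
  'a' x 2 => "a2"
  'b' x 2 => "b2"
Compressed: "a1c1a2b2"
Compressed length: 8

8


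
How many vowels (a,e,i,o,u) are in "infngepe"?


Input: infngepe
Checking each character:
  'i' at position 0: vowel (running total: 1)
  'n' at position 1: consonant
  'f' at position 2: consonant
  'n' at position 3: consonant
  'g' at position 4: consonant
  'e' at position 5: vowel (running total: 2)
  'p' at position 6: consonant
  'e' at position 7: vowel (running total: 3)
Total vowels: 3

3


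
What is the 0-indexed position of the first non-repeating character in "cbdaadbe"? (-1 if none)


Input: cbdaadbe
Character frequencies:
  'a': 2
  'b': 2
  'c': 1
  'd': 2
  'e': 1
Scanning left to right for freq == 1:
  Position 0 ('c'): unique! => answer = 0

0


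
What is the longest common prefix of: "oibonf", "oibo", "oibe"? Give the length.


Words: oibonf, oibo, oibe
  Position 0: all 'o' => match
  Position 1: all 'i' => match
  Position 2: all 'b' => match
  Position 3: ('o', 'o', 'e') => mismatch, stop
LCP = "oib" (length 3)

3


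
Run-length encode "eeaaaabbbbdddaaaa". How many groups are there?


Input: eeaaaabbbbdddaaaa
Scanning for consecutive runs:
  Group 1: 'e' x 2 (positions 0-1)
  Group 2: 'a' x 4 (positions 2-5)
  Group 3: 'b' x 4 (positions 6-9)
  Group 4: 'd' x 3 (positions 10-12)
  Group 5: 'a' x 4 (positions 13-16)
Total groups: 5

5


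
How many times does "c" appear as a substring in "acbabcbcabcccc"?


Searching for "c" in "acbabcbcabcccc"
Scanning each position:
  Position 0: "a" => no
  Position 1: "c" => MATCH
  Position 2: "b" => no
  Position 3: "a" => no
  Position 4: "b" => no
  Position 5: "c" => MATCH
  Position 6: "b" => no
  Position 7: "c" => MATCH
  Position 8: "a" => no
  Position 9: "b" => no
  Position 10: "c" => MATCH
  Position 11: "c" => MATCH
  Position 12: "c" => MATCH
  Position 13: "c" => MATCH
Total occurrences: 7

7


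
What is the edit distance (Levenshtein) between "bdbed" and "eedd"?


Computing edit distance: "bdbed" -> "eedd"
DP table:
           e    e    d    d
      0    1    2    3    4
  b   1    1    2    3    4
  d   2    2    2    2    3
  b   3    3    3    3    3
  e   4    3    3    4    4
  d   5    4    4    3    4
Edit distance = dp[5][4] = 4

4


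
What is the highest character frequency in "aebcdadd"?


Input: aebcdadd
Character counts:
  'a': 2
  'b': 1
  'c': 1
  'd': 3
  'e': 1
Maximum frequency: 3

3


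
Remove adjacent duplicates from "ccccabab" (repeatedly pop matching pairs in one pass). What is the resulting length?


Input: ccccabab
Stack-based adjacent duplicate removal:
  Read 'c': push. Stack: c
  Read 'c': matches stack top 'c' => pop. Stack: (empty)
  Read 'c': push. Stack: c
  Read 'c': matches stack top 'c' => pop. Stack: (empty)
  Read 'a': push. Stack: a
  Read 'b': push. Stack: ab
  Read 'a': push. Stack: aba
  Read 'b': push. Stack: abab
Final stack: "abab" (length 4)

4


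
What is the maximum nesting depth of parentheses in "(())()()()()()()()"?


Input: "(())()()()()()()()"
Tracking depth:
  Position 0 '(': depth becomes 1
  Position 1 '(': depth becomes 2
  Position 2 ')': depth becomes 1
  Position 3 ')': depth becomes 0
  Position 4 '(': depth becomes 1
  Position 5 ')': depth becomes 0
  Position 6 '(': depth becomes 1
  Position 7 ')': depth becomes 0
  Position 8 '(': depth becomes 1
  Position 9 ')': depth becomes 0
  Position 10 '(': depth becomes 1
  Position 11 ')': depth becomes 0
  Position 12 '(': depth becomes 1
  Position 13 ')': depth becomes 0
  Position 14 '(': depth becomes 1
  Position 15 ')': depth becomes 0
  Position 16 '(': depth becomes 1
  Position 17 ')': depth becomes 0
Maximum depth reached: 2

2


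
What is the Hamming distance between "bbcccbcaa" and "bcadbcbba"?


Comparing "bbcccbcaa" and "bcadbcbba" position by position:
  Position 0: 'b' vs 'b' => same
  Position 1: 'b' vs 'c' => differ
  Position 2: 'c' vs 'a' => differ
  Position 3: 'c' vs 'd' => differ
  Position 4: 'c' vs 'b' => differ
  Position 5: 'b' vs 'c' => differ
  Position 6: 'c' vs 'b' => differ
  Position 7: 'a' vs 'b' => differ
  Position 8: 'a' vs 'a' => same
Total differences (Hamming distance): 7

7


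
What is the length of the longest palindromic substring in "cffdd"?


Input: "cffdd"
Checking substrings for palindromes:
  [1:3] "ff" (len 2) => palindrome
  [3:5] "dd" (len 2) => palindrome
Longest palindromic substring: "ff" with length 2

2


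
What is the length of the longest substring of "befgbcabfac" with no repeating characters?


Input: "befgbcabfac"
Sliding window (track last position of each char):
  Position 0 ('b'): window [0,0] length 1 -- new best
  Position 1 ('e'): window [0,1] length 2 -- new best
  Position 2 ('f'): window [0,2] length 3 -- new best
  Position 3 ('g'): window [0,3] length 4 -- new best
  Position 4 ('b'): repeat (last at 0), move window start to 1
  Position 4 ('b'): window [1,4] length 4
  Position 5 ('c'): window [1,5] length 5 -- new best
  Position 6 ('a'): window [1,6] length 6 -- new best
  Position 7 ('b'): repeat (last at 4), move window start to 5
  Position 7 ('b'): window [5,7] length 3
  Position 8 ('f'): window [5,8] length 4
  Position 9 ('a'): repeat (last at 6), move window start to 7
  Position 9 ('a'): window [7,9] length 3
  Position 10 ('c'): window [7,10] length 4
Longest substring with no repeats: "efgbca" with length 6

6


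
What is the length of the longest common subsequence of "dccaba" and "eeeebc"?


LCS of "dccaba" and "eeeebc"
DP table:
           e    e    e    e    b    c
      0    0    0    0    0    0    0
  d   0    0    0    0    0    0    0
  c   0    0    0    0    0    0    1
  c   0    0    0    0    0    0    1
  a   0    0    0    0    0    0    1
  b   0    0    0    0    0    1    1
  a   0    0    0    0    0    1    1
LCS length = dp[6][6] = 1

1


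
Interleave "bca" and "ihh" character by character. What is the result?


Interleaving "bca" and "ihh":
  Position 0: 'b' from first, 'i' from second => "bi"
  Position 1: 'c' from first, 'h' from second => "ch"
  Position 2: 'a' from first, 'h' from second => "ah"
Result: bichah

bichah


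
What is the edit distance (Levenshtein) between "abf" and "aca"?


Computing edit distance: "abf" -> "aca"
DP table:
           a    c    a
      0    1    2    3
  a   1    0    1    2
  b   2    1    1    2
  f   3    2    2    2
Edit distance = dp[3][3] = 2

2


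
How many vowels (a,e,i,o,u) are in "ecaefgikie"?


Input: ecaefgikie
Checking each character:
  'e' at position 0: vowel (running total: 1)
  'c' at position 1: consonant
  'a' at position 2: vowel (running total: 2)
  'e' at position 3: vowel (running total: 3)
  'f' at position 4: consonant
  'g' at position 5: consonant
  'i' at position 6: vowel (running total: 4)
  'k' at position 7: consonant
  'i' at position 8: vowel (running total: 5)
  'e' at position 9: vowel (running total: 6)
Total vowels: 6

6


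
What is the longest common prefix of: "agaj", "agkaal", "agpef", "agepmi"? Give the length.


Words: agaj, agkaal, agpef, agepmi
  Position 0: all 'a' => match
  Position 1: all 'g' => match
  Position 2: ('a', 'k', 'p', 'e') => mismatch, stop
LCP = "ag" (length 2)

2


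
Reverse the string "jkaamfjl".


Input: jkaamfjl
Reading characters right to left:
  Position 7: 'l'
  Position 6: 'j'
  Position 5: 'f'
  Position 4: 'm'
  Position 3: 'a'
  Position 2: 'a'
  Position 1: 'k'
  Position 0: 'j'
Reversed: ljfmaakj

ljfmaakj


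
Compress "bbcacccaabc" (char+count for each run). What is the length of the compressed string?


Input: bbcacccaabc
Runs:
  'b' x 2 => "b2"
  'c' x 1 => "c1"
  'a' x 1 => "a1"
  'c' x 3 => "c3"
  'a' x 2 => "a2"
  'b' x 1 => "b1"
  'c' x 1 => "c1"
Compressed: "b2c1a1c3a2b1c1"
Compressed length: 14

14


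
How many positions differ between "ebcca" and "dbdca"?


Comparing "ebcca" and "dbdca" position by position:
  Position 0: 'e' vs 'd' => DIFFER
  Position 1: 'b' vs 'b' => same
  Position 2: 'c' vs 'd' => DIFFER
  Position 3: 'c' vs 'c' => same
  Position 4: 'a' vs 'a' => same
Positions that differ: 2

2


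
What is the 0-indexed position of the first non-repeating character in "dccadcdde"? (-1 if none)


Input: dccadcdde
Character frequencies:
  'a': 1
  'c': 3
  'd': 4
  'e': 1
Scanning left to right for freq == 1:
  Position 0 ('d'): freq=4, skip
  Position 1 ('c'): freq=3, skip
  Position 2 ('c'): freq=3, skip
  Position 3 ('a'): unique! => answer = 3

3


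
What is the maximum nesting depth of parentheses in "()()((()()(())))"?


Input: "()()((()()(())))"
Tracking depth:
  Position 0 '(': depth becomes 1
  Position 1 ')': depth becomes 0
  Position 2 '(': depth becomes 1
  Position 3 ')': depth becomes 0
  Position 4 '(': depth becomes 1
  Position 5 '(': depth becomes 2
  Position 6 '(': depth becomes 3
  Position 7 ')': depth becomes 2
  Position 8 '(': depth becomes 3
  Position 9 ')': depth becomes 2
  Position 10 '(': depth becomes 3
  Position 11 '(': depth becomes 4
  Position 12 ')': depth becomes 3
  Position 13 ')': depth becomes 2
  Position 14 ')': depth becomes 1
  Position 15 ')': depth becomes 0
Maximum depth reached: 4

4


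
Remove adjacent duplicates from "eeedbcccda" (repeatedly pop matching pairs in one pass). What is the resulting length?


Input: eeedbcccda
Stack-based adjacent duplicate removal:
  Read 'e': push. Stack: e
  Read 'e': matches stack top 'e' => pop. Stack: (empty)
  Read 'e': push. Stack: e
  Read 'd': push. Stack: ed
  Read 'b': push. Stack: edb
  Read 'c': push. Stack: edbc
  Read 'c': matches stack top 'c' => pop. Stack: edb
  Read 'c': push. Stack: edbc
  Read 'd': push. Stack: edbcd
  Read 'a': push. Stack: edbcda
Final stack: "edbcda" (length 6)

6


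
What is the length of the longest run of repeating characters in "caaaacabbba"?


Input: "caaaacabbba"
Scanning for longest run:
  Position 1 ('a'): new char, reset run to 1
  Position 2 ('a'): continues run of 'a', length=2
  Position 3 ('a'): continues run of 'a', length=3
  Position 4 ('a'): continues run of 'a', length=4
  Position 5 ('c'): new char, reset run to 1
  Position 6 ('a'): new char, reset run to 1
  Position 7 ('b'): new char, reset run to 1
  Position 8 ('b'): continues run of 'b', length=2
  Position 9 ('b'): continues run of 'b', length=3
  Position 10 ('a'): new char, reset run to 1
Longest run: 'a' with length 4

4


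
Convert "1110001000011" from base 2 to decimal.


Input: "1110001000011" in base 2
Positional expansion:
  Digit '1' (value 1) x 2^12 = 4096
  Digit '1' (value 1) x 2^11 = 2048
  Digit '1' (value 1) x 2^10 = 1024
  Digit '0' (value 0) x 2^9 = 0
  Digit '0' (value 0) x 2^8 = 0
  Digit '0' (value 0) x 2^7 = 0
  Digit '1' (value 1) x 2^6 = 64
  Digit '0' (value 0) x 2^5 = 0
  Digit '0' (value 0) x 2^4 = 0
  Digit '0' (value 0) x 2^3 = 0
  Digit '0' (value 0) x 2^2 = 0
  Digit '1' (value 1) x 2^1 = 2
  Digit '1' (value 1) x 2^0 = 1
Sum = 7235

7235


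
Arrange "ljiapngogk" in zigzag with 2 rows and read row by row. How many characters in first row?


Zigzag "ljiapngogk" into 2 rows:
Placing characters:
  'l' => row 0
  'j' => row 1
  'i' => row 0
  'a' => row 1
  'p' => row 0
  'n' => row 1
  'g' => row 0
  'o' => row 1
  'g' => row 0
  'k' => row 1
Rows:
  Row 0: "lipgg"
  Row 1: "janok"
First row length: 5

5


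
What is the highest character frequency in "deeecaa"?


Input: deeecaa
Character counts:
  'a': 2
  'c': 1
  'd': 1
  'e': 3
Maximum frequency: 3

3


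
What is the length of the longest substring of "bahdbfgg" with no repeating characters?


Input: "bahdbfgg"
Sliding window (track last position of each char):
  Position 0 ('b'): window [0,0] length 1 -- new best
  Position 1 ('a'): window [0,1] length 2 -- new best
  Position 2 ('h'): window [0,2] length 3 -- new best
  Position 3 ('d'): window [0,3] length 4 -- new best
  Position 4 ('b'): repeat (last at 0), move window start to 1
  Position 4 ('b'): window [1,4] length 4
  Position 5 ('f'): window [1,5] length 5 -- new best
  Position 6 ('g'): window [1,6] length 6 -- new best
  Position 7 ('g'): repeat (last at 6), move window start to 7
  Position 7 ('g'): window [7,7] length 1
Longest substring with no repeats: "ahdbfg" with length 6

6


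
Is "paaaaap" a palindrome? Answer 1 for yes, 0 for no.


Input: paaaaap
Reversed: paaaaap
  Compare pos 0 ('p') with pos 6 ('p'): match
  Compare pos 1 ('a') with pos 5 ('a'): match
  Compare pos 2 ('a') with pos 4 ('a'): match
Result: palindrome

1


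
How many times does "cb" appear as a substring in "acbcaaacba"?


Searching for "cb" in "acbcaaacba"
Scanning each position:
  Position 0: "ac" => no
  Position 1: "cb" => MATCH
  Position 2: "bc" => no
  Position 3: "ca" => no
  Position 4: "aa" => no
  Position 5: "aa" => no
  Position 6: "ac" => no
  Position 7: "cb" => MATCH
  Position 8: "ba" => no
Total occurrences: 2

2


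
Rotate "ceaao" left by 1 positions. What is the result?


Input: "ceaao", rotate left by 1
First 1 characters: "c"
Remaining characters: "eaao"
Concatenate remaining + first: "eaao" + "c" = "eaaoc"

eaaoc


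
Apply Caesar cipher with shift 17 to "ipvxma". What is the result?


Caesar cipher: shift "ipvxma" by 17
  'i' (pos 8) + 17 = pos 25 = 'z'
  'p' (pos 15) + 17 = pos 6 = 'g'
  'v' (pos 21) + 17 = pos 12 = 'm'
  'x' (pos 23) + 17 = pos 14 = 'o'
  'm' (pos 12) + 17 = pos 3 = 'd'
  'a' (pos 0) + 17 = pos 17 = 'r'
Result: zgmodr

zgmodr


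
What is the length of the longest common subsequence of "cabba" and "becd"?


LCS of "cabba" and "becd"
DP table:
           b    e    c    d
      0    0    0    0    0
  c   0    0    0    1    1
  a   0    0    0    1    1
  b   0    1    1    1    1
  b   0    1    1    1    1
  a   0    1    1    1    1
LCS length = dp[5][4] = 1

1


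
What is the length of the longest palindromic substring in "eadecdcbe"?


Input: "eadecdcbe"
Checking substrings for palindromes:
  [4:7] "cdc" (len 3) => palindrome
Longest palindromic substring: "cdc" with length 3

3


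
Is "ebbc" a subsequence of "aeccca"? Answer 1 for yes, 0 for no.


Check if "ebbc" is a subsequence of "aeccca"
Greedy scan:
  Position 0 ('a'): no match needed
  Position 1 ('e'): matches sub[0] = 'e'
  Position 2 ('c'): no match needed
  Position 3 ('c'): no match needed
  Position 4 ('c'): no match needed
  Position 5 ('a'): no match needed
Only matched 1/4 characters => not a subsequence

0


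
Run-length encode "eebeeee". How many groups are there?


Input: eebeeee
Scanning for consecutive runs:
  Group 1: 'e' x 2 (positions 0-1)
  Group 2: 'b' x 1 (positions 2-2)
  Group 3: 'e' x 4 (positions 3-6)
Total groups: 3

3


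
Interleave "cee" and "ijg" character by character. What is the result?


Interleaving "cee" and "ijg":
  Position 0: 'c' from first, 'i' from second => "ci"
  Position 1: 'e' from first, 'j' from second => "ej"
  Position 2: 'e' from first, 'g' from second => "eg"
Result: ciejeg

ciejeg


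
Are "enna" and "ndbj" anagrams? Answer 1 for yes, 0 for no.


Strings: "enna", "ndbj"
Sorted first:  aenn
Sorted second: bdjn
Differ at position 0: 'a' vs 'b' => not anagrams

0


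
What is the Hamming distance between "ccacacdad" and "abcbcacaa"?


Comparing "ccacacdad" and "abcbcacaa" position by position:
  Position 0: 'c' vs 'a' => differ
  Position 1: 'c' vs 'b' => differ
  Position 2: 'a' vs 'c' => differ
  Position 3: 'c' vs 'b' => differ
  Position 4: 'a' vs 'c' => differ
  Position 5: 'c' vs 'a' => differ
  Position 6: 'd' vs 'c' => differ
  Position 7: 'a' vs 'a' => same
  Position 8: 'd' vs 'a' => differ
Total differences (Hamming distance): 8

8


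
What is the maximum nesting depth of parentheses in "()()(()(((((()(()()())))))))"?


Input: "()()(()(((((()(()()())))))))"
Tracking depth:
  Position 0 '(': depth becomes 1
  Position 1 ')': depth becomes 0
  Position 2 '(': depth becomes 1
  Position 3 ')': depth becomes 0
  Position 4 '(': depth becomes 1
  Position 5 '(': depth becomes 2
  Position 6 ')': depth becomes 1
  Position 7 '(': depth becomes 2
  Position 8 '(': depth becomes 3
  Position 9 '(': depth becomes 4
  Position 10 '(': depth becomes 5
  Position 11 '(': depth becomes 6
  Position 12 '(': depth becomes 7
  Position 13 ')': depth becomes 6
  Position 14 '(': depth becomes 7
  Position 15 '(': depth becomes 8
  Position 16 ')': depth becomes 7
  Position 17 '(': depth becomes 8
  Position 18 ')': depth becomes 7
  Position 19 '(': depth becomes 8
  Position 20 ')': depth becomes 7
  Position 21 ')': depth becomes 6
  Position 22 ')': depth becomes 5
  Position 23 ')': depth becomes 4
  Position 24 ')': depth becomes 3
  Position 25 ')': depth becomes 2
  Position 26 ')': depth becomes 1
  Position 27 ')': depth becomes 0
Maximum depth reached: 8

8


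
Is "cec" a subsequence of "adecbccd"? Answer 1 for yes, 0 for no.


Check if "cec" is a subsequence of "adecbccd"
Greedy scan:
  Position 0 ('a'): no match needed
  Position 1 ('d'): no match needed
  Position 2 ('e'): no match needed
  Position 3 ('c'): matches sub[0] = 'c'
  Position 4 ('b'): no match needed
  Position 5 ('c'): no match needed
  Position 6 ('c'): no match needed
  Position 7 ('d'): no match needed
Only matched 1/3 characters => not a subsequence

0


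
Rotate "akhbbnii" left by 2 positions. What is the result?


Input: "akhbbnii", rotate left by 2
First 2 characters: "ak"
Remaining characters: "hbbnii"
Concatenate remaining + first: "hbbnii" + "ak" = "hbbniiak"

hbbniiak


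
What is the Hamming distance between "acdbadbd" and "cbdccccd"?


Comparing "acdbadbd" and "cbdccccd" position by position:
  Position 0: 'a' vs 'c' => differ
  Position 1: 'c' vs 'b' => differ
  Position 2: 'd' vs 'd' => same
  Position 3: 'b' vs 'c' => differ
  Position 4: 'a' vs 'c' => differ
  Position 5: 'd' vs 'c' => differ
  Position 6: 'b' vs 'c' => differ
  Position 7: 'd' vs 'd' => same
Total differences (Hamming distance): 6

6


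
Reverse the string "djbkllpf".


Input: djbkllpf
Reading characters right to left:
  Position 7: 'f'
  Position 6: 'p'
  Position 5: 'l'
  Position 4: 'l'
  Position 3: 'k'
  Position 2: 'b'
  Position 1: 'j'
  Position 0: 'd'
Reversed: fpllkbjd

fpllkbjd


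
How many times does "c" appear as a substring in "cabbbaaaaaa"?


Searching for "c" in "cabbbaaaaaa"
Scanning each position:
  Position 0: "c" => MATCH
  Position 1: "a" => no
  Position 2: "b" => no
  Position 3: "b" => no
  Position 4: "b" => no
  Position 5: "a" => no
  Position 6: "a" => no
  Position 7: "a" => no
  Position 8: "a" => no
  Position 9: "a" => no
  Position 10: "a" => no
Total occurrences: 1

1


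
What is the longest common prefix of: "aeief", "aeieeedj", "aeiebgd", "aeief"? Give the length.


Words: aeief, aeieeedj, aeiebgd, aeief
  Position 0: all 'a' => match
  Position 1: all 'e' => match
  Position 2: all 'i' => match
  Position 3: all 'e' => match
  Position 4: ('f', 'e', 'b', 'f') => mismatch, stop
LCP = "aeie" (length 4)

4


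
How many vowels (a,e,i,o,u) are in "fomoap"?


Input: fomoap
Checking each character:
  'f' at position 0: consonant
  'o' at position 1: vowel (running total: 1)
  'm' at position 2: consonant
  'o' at position 3: vowel (running total: 2)
  'a' at position 4: vowel (running total: 3)
  'p' at position 5: consonant
Total vowels: 3

3


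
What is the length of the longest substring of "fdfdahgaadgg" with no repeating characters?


Input: "fdfdahgaadgg"
Sliding window (track last position of each char):
  Position 0 ('f'): window [0,0] length 1 -- new best
  Position 1 ('d'): window [0,1] length 2 -- new best
  Position 2 ('f'): repeat (last at 0), move window start to 1
  Position 2 ('f'): window [1,2] length 2
  Position 3 ('d'): repeat (last at 1), move window start to 2
  Position 3 ('d'): window [2,3] length 2
  Position 4 ('a'): window [2,4] length 3 -- new best
  Position 5 ('h'): window [2,5] length 4 -- new best
  Position 6 ('g'): window [2,6] length 5 -- new best
  Position 7 ('a'): repeat (last at 4), move window start to 5
  Position 7 ('a'): window [5,7] length 3
  Position 8 ('a'): repeat (last at 7), move window start to 8
  Position 8 ('a'): window [8,8] length 1
  Position 9 ('d'): window [8,9] length 2
  Position 10 ('g'): window [8,10] length 3
  Position 11 ('g'): repeat (last at 10), move window start to 11
  Position 11 ('g'): window [11,11] length 1
Longest substring with no repeats: "fdahg" with length 5

5


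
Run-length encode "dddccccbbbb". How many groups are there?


Input: dddccccbbbb
Scanning for consecutive runs:
  Group 1: 'd' x 3 (positions 0-2)
  Group 2: 'c' x 4 (positions 3-6)
  Group 3: 'b' x 4 (positions 7-10)
Total groups: 3

3


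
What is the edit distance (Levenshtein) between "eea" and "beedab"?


Computing edit distance: "eea" -> "beedab"
DP table:
           b    e    e    d    a    b
      0    1    2    3    4    5    6
  e   1    1    1    2    3    4    5
  e   2    2    1    1    2    3    4
  a   3    3    2    2    2    2    3
Edit distance = dp[3][6] = 3

3


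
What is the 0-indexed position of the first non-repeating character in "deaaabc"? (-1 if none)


Input: deaaabc
Character frequencies:
  'a': 3
  'b': 1
  'c': 1
  'd': 1
  'e': 1
Scanning left to right for freq == 1:
  Position 0 ('d'): unique! => answer = 0

0


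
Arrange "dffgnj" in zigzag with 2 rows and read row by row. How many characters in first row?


Zigzag "dffgnj" into 2 rows:
Placing characters:
  'd' => row 0
  'f' => row 1
  'f' => row 0
  'g' => row 1
  'n' => row 0
  'j' => row 1
Rows:
  Row 0: "dfn"
  Row 1: "fgj"
First row length: 3

3


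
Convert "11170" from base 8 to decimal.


Input: "11170" in base 8
Positional expansion:
  Digit '1' (value 1) x 8^4 = 4096
  Digit '1' (value 1) x 8^3 = 512
  Digit '1' (value 1) x 8^2 = 64
  Digit '7' (value 7) x 8^1 = 56
  Digit '0' (value 0) x 8^0 = 0
Sum = 4728

4728


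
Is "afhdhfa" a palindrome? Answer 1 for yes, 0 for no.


Input: afhdhfa
Reversed: afhdhfa
  Compare pos 0 ('a') with pos 6 ('a'): match
  Compare pos 1 ('f') with pos 5 ('f'): match
  Compare pos 2 ('h') with pos 4 ('h'): match
Result: palindrome

1


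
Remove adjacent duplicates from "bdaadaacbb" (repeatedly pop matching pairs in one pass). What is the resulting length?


Input: bdaadaacbb
Stack-based adjacent duplicate removal:
  Read 'b': push. Stack: b
  Read 'd': push. Stack: bd
  Read 'a': push. Stack: bda
  Read 'a': matches stack top 'a' => pop. Stack: bd
  Read 'd': matches stack top 'd' => pop. Stack: b
  Read 'a': push. Stack: ba
  Read 'a': matches stack top 'a' => pop. Stack: b
  Read 'c': push. Stack: bc
  Read 'b': push. Stack: bcb
  Read 'b': matches stack top 'b' => pop. Stack: bc
Final stack: "bc" (length 2)

2


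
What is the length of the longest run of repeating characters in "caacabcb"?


Input: "caacabcb"
Scanning for longest run:
  Position 1 ('a'): new char, reset run to 1
  Position 2 ('a'): continues run of 'a', length=2
  Position 3 ('c'): new char, reset run to 1
  Position 4 ('a'): new char, reset run to 1
  Position 5 ('b'): new char, reset run to 1
  Position 6 ('c'): new char, reset run to 1
  Position 7 ('b'): new char, reset run to 1
Longest run: 'a' with length 2

2


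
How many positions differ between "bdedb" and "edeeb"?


Comparing "bdedb" and "edeeb" position by position:
  Position 0: 'b' vs 'e' => DIFFER
  Position 1: 'd' vs 'd' => same
  Position 2: 'e' vs 'e' => same
  Position 3: 'd' vs 'e' => DIFFER
  Position 4: 'b' vs 'b' => same
Positions that differ: 2

2


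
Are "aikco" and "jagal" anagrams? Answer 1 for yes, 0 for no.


Strings: "aikco", "jagal"
Sorted first:  aciko
Sorted second: aagjl
Differ at position 1: 'c' vs 'a' => not anagrams

0


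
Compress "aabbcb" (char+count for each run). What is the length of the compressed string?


Input: aabbcb
Runs:
  'a' x 2 => "a2"
  'b' x 2 => "b2"
  'c' x 1 => "c1"
  'b' x 1 => "b1"
Compressed: "a2b2c1b1"
Compressed length: 8

8


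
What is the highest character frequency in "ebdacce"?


Input: ebdacce
Character counts:
  'a': 1
  'b': 1
  'c': 2
  'd': 1
  'e': 2
Maximum frequency: 2

2


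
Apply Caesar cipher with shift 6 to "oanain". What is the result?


Caesar cipher: shift "oanain" by 6
  'o' (pos 14) + 6 = pos 20 = 'u'
  'a' (pos 0) + 6 = pos 6 = 'g'
  'n' (pos 13) + 6 = pos 19 = 't'
  'a' (pos 0) + 6 = pos 6 = 'g'
  'i' (pos 8) + 6 = pos 14 = 'o'
  'n' (pos 13) + 6 = pos 19 = 't'
Result: ugtgot

ugtgot


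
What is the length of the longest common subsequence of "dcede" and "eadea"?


LCS of "dcede" and "eadea"
DP table:
           e    a    d    e    a
      0    0    0    0    0    0
  d   0    0    0    1    1    1
  c   0    0    0    1    1    1
  e   0    1    1    1    2    2
  d   0    1    1    2    2    2
  e   0    1    1    2    3    3
LCS length = dp[5][5] = 3

3


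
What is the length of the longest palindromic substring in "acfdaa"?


Input: "acfdaa"
Checking substrings for palindromes:
  [4:6] "aa" (len 2) => palindrome
Longest palindromic substring: "aa" with length 2

2


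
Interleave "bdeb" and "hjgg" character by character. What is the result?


Interleaving "bdeb" and "hjgg":
  Position 0: 'b' from first, 'h' from second => "bh"
  Position 1: 'd' from first, 'j' from second => "dj"
  Position 2: 'e' from first, 'g' from second => "eg"
  Position 3: 'b' from first, 'g' from second => "bg"
Result: bhdjegbg

bhdjegbg


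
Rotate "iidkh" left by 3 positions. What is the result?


Input: "iidkh", rotate left by 3
First 3 characters: "iid"
Remaining characters: "kh"
Concatenate remaining + first: "kh" + "iid" = "khiid"

khiid


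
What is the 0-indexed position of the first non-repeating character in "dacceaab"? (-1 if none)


Input: dacceaab
Character frequencies:
  'a': 3
  'b': 1
  'c': 2
  'd': 1
  'e': 1
Scanning left to right for freq == 1:
  Position 0 ('d'): unique! => answer = 0

0


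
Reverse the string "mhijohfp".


Input: mhijohfp
Reading characters right to left:
  Position 7: 'p'
  Position 6: 'f'
  Position 5: 'h'
  Position 4: 'o'
  Position 3: 'j'
  Position 2: 'i'
  Position 1: 'h'
  Position 0: 'm'
Reversed: pfhojihm

pfhojihm


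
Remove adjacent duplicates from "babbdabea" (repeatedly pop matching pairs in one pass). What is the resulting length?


Input: babbdabea
Stack-based adjacent duplicate removal:
  Read 'b': push. Stack: b
  Read 'a': push. Stack: ba
  Read 'b': push. Stack: bab
  Read 'b': matches stack top 'b' => pop. Stack: ba
  Read 'd': push. Stack: bad
  Read 'a': push. Stack: bada
  Read 'b': push. Stack: badab
  Read 'e': push. Stack: badabe
  Read 'a': push. Stack: badabea
Final stack: "badabea" (length 7)

7


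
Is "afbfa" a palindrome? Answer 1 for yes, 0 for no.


Input: afbfa
Reversed: afbfa
  Compare pos 0 ('a') with pos 4 ('a'): match
  Compare pos 1 ('f') with pos 3 ('f'): match
Result: palindrome

1


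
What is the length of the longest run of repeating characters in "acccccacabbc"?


Input: "acccccacabbc"
Scanning for longest run:
  Position 1 ('c'): new char, reset run to 1
  Position 2 ('c'): continues run of 'c', length=2
  Position 3 ('c'): continues run of 'c', length=3
  Position 4 ('c'): continues run of 'c', length=4
  Position 5 ('c'): continues run of 'c', length=5
  Position 6 ('a'): new char, reset run to 1
  Position 7 ('c'): new char, reset run to 1
  Position 8 ('a'): new char, reset run to 1
  Position 9 ('b'): new char, reset run to 1
  Position 10 ('b'): continues run of 'b', length=2
  Position 11 ('c'): new char, reset run to 1
Longest run: 'c' with length 5

5


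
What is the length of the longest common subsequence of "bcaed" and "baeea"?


LCS of "bcaed" and "baeea"
DP table:
           b    a    e    e    a
      0    0    0    0    0    0
  b   0    1    1    1    1    1
  c   0    1    1    1    1    1
  a   0    1    2    2    2    2
  e   0    1    2    3    3    3
  d   0    1    2    3    3    3
LCS length = dp[5][5] = 3

3


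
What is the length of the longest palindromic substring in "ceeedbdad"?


Input: "ceeedbdad"
Checking substrings for palindromes:
  [1:4] "eee" (len 3) => palindrome
  [4:7] "dbd" (len 3) => palindrome
  [6:9] "dad" (len 3) => palindrome
  [1:3] "ee" (len 2) => palindrome
  [2:4] "ee" (len 2) => palindrome
Longest palindromic substring: "eee" with length 3

3


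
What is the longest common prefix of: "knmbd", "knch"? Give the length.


Words: knmbd, knch
  Position 0: all 'k' => match
  Position 1: all 'n' => match
  Position 2: ('m', 'c') => mismatch, stop
LCP = "kn" (length 2)

2


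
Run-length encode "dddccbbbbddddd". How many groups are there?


Input: dddccbbbbddddd
Scanning for consecutive runs:
  Group 1: 'd' x 3 (positions 0-2)
  Group 2: 'c' x 2 (positions 3-4)
  Group 3: 'b' x 4 (positions 5-8)
  Group 4: 'd' x 5 (positions 9-13)
Total groups: 4

4


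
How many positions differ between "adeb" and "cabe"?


Comparing "adeb" and "cabe" position by position:
  Position 0: 'a' vs 'c' => DIFFER
  Position 1: 'd' vs 'a' => DIFFER
  Position 2: 'e' vs 'b' => DIFFER
  Position 3: 'b' vs 'e' => DIFFER
Positions that differ: 4

4


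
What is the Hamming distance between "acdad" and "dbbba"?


Comparing "acdad" and "dbbba" position by position:
  Position 0: 'a' vs 'd' => differ
  Position 1: 'c' vs 'b' => differ
  Position 2: 'd' vs 'b' => differ
  Position 3: 'a' vs 'b' => differ
  Position 4: 'd' vs 'a' => differ
Total differences (Hamming distance): 5

5


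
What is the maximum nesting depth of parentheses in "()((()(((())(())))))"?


Input: "()((()(((())(())))))"
Tracking depth:
  Position 0 '(': depth becomes 1
  Position 1 ')': depth becomes 0
  Position 2 '(': depth becomes 1
  Position 3 '(': depth becomes 2
  Position 4 '(': depth becomes 3
  Position 5 ')': depth becomes 2
  Position 6 '(': depth becomes 3
  Position 7 '(': depth becomes 4
  Position 8 '(': depth becomes 5
  Position 9 '(': depth becomes 6
  Position 10 ')': depth becomes 5
  Position 11 ')': depth becomes 4
  Position 12 '(': depth becomes 5
  Position 13 '(': depth becomes 6
  Position 14 ')': depth becomes 5
  Position 15 ')': depth becomes 4
  Position 16 ')': depth becomes 3
  Position 17 ')': depth becomes 2
  Position 18 ')': depth becomes 1
  Position 19 ')': depth becomes 0
Maximum depth reached: 6

6


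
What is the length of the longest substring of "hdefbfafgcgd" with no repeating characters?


Input: "hdefbfafgcgd"
Sliding window (track last position of each char):
  Position 0 ('h'): window [0,0] length 1 -- new best
  Position 1 ('d'): window [0,1] length 2 -- new best
  Position 2 ('e'): window [0,2] length 3 -- new best
  Position 3 ('f'): window [0,3] length 4 -- new best
  Position 4 ('b'): window [0,4] length 5 -- new best
  Position 5 ('f'): repeat (last at 3), move window start to 4
  Position 5 ('f'): window [4,5] length 2
  Position 6 ('a'): window [4,6] length 3
  Position 7 ('f'): repeat (last at 5), move window start to 6
  Position 7 ('f'): window [6,7] length 2
  Position 8 ('g'): window [6,8] length 3
  Position 9 ('c'): window [6,9] length 4
  Position 10 ('g'): repeat (last at 8), move window start to 9
  Position 10 ('g'): window [9,10] length 2
  Position 11 ('d'): window [9,11] length 3
Longest substring with no repeats: "hdefb" with length 5

5


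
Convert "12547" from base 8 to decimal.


Input: "12547" in base 8
Positional expansion:
  Digit '1' (value 1) x 8^4 = 4096
  Digit '2' (value 2) x 8^3 = 1024
  Digit '5' (value 5) x 8^2 = 320
  Digit '4' (value 4) x 8^1 = 32
  Digit '7' (value 7) x 8^0 = 7
Sum = 5479

5479


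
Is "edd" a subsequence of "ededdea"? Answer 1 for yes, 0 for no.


Check if "edd" is a subsequence of "ededdea"
Greedy scan:
  Position 0 ('e'): matches sub[0] = 'e'
  Position 1 ('d'): matches sub[1] = 'd'
  Position 2 ('e'): no match needed
  Position 3 ('d'): matches sub[2] = 'd'
  Position 4 ('d'): no match needed
  Position 5 ('e'): no match needed
  Position 6 ('a'): no match needed
All 3 characters matched => is a subsequence

1


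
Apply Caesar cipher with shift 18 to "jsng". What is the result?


Caesar cipher: shift "jsng" by 18
  'j' (pos 9) + 18 = pos 1 = 'b'
  's' (pos 18) + 18 = pos 10 = 'k'
  'n' (pos 13) + 18 = pos 5 = 'f'
  'g' (pos 6) + 18 = pos 24 = 'y'
Result: bkfy

bkfy


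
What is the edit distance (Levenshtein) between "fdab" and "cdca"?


Computing edit distance: "fdab" -> "cdca"
DP table:
           c    d    c    a
      0    1    2    3    4
  f   1    1    2    3    4
  d   2    2    1    2    3
  a   3    3    2    2    2
  b   4    4    3    3    3
Edit distance = dp[4][4] = 3

3


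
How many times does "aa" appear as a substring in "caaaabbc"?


Searching for "aa" in "caaaabbc"
Scanning each position:
  Position 0: "ca" => no
  Position 1: "aa" => MATCH
  Position 2: "aa" => MATCH
  Position 3: "aa" => MATCH
  Position 4: "ab" => no
  Position 5: "bb" => no
  Position 6: "bc" => no
Total occurrences: 3

3


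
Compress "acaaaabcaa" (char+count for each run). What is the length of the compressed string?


Input: acaaaabcaa
Runs:
  'a' x 1 => "a1"
  'c' x 1 => "c1"
  'a' x 4 => "a4"
  'b' x 1 => "b1"
  'c' x 1 => "c1"
  'a' x 2 => "a2"
Compressed: "a1c1a4b1c1a2"
Compressed length: 12

12


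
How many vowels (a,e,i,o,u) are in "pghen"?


Input: pghen
Checking each character:
  'p' at position 0: consonant
  'g' at position 1: consonant
  'h' at position 2: consonant
  'e' at position 3: vowel (running total: 1)
  'n' at position 4: consonant
Total vowels: 1

1


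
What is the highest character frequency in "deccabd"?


Input: deccabd
Character counts:
  'a': 1
  'b': 1
  'c': 2
  'd': 2
  'e': 1
Maximum frequency: 2

2


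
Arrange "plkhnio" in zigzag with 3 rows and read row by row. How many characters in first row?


Zigzag "plkhnio" into 3 rows:
Placing characters:
  'p' => row 0
  'l' => row 1
  'k' => row 2
  'h' => row 1
  'n' => row 0
  'i' => row 1
  'o' => row 2
Rows:
  Row 0: "pn"
  Row 1: "lhi"
  Row 2: "ko"
First row length: 2

2


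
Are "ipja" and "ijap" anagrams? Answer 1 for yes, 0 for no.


Strings: "ipja", "ijap"
Sorted first:  aijp
Sorted second: aijp
Sorted forms match => anagrams

1


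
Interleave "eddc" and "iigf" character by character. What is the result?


Interleaving "eddc" and "iigf":
  Position 0: 'e' from first, 'i' from second => "ei"
  Position 1: 'd' from first, 'i' from second => "di"
  Position 2: 'd' from first, 'g' from second => "dg"
  Position 3: 'c' from first, 'f' from second => "cf"
Result: eididgcf

eididgcf


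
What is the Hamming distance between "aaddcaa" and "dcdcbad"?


Comparing "aaddcaa" and "dcdcbad" position by position:
  Position 0: 'a' vs 'd' => differ
  Position 1: 'a' vs 'c' => differ
  Position 2: 'd' vs 'd' => same
  Position 3: 'd' vs 'c' => differ
  Position 4: 'c' vs 'b' => differ
  Position 5: 'a' vs 'a' => same
  Position 6: 'a' vs 'd' => differ
Total differences (Hamming distance): 5

5


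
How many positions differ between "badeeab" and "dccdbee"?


Comparing "badeeab" and "dccdbee" position by position:
  Position 0: 'b' vs 'd' => DIFFER
  Position 1: 'a' vs 'c' => DIFFER
  Position 2: 'd' vs 'c' => DIFFER
  Position 3: 'e' vs 'd' => DIFFER
  Position 4: 'e' vs 'b' => DIFFER
  Position 5: 'a' vs 'e' => DIFFER
  Position 6: 'b' vs 'e' => DIFFER
Positions that differ: 7

7


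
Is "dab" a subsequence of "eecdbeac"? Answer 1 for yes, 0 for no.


Check if "dab" is a subsequence of "eecdbeac"
Greedy scan:
  Position 0 ('e'): no match needed
  Position 1 ('e'): no match needed
  Position 2 ('c'): no match needed
  Position 3 ('d'): matches sub[0] = 'd'
  Position 4 ('b'): no match needed
  Position 5 ('e'): no match needed
  Position 6 ('a'): matches sub[1] = 'a'
  Position 7 ('c'): no match needed
Only matched 2/3 characters => not a subsequence

0


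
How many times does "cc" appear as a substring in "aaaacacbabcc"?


Searching for "cc" in "aaaacacbabcc"
Scanning each position:
  Position 0: "aa" => no
  Position 1: "aa" => no
  Position 2: "aa" => no
  Position 3: "ac" => no
  Position 4: "ca" => no
  Position 5: "ac" => no
  Position 6: "cb" => no
  Position 7: "ba" => no
  Position 8: "ab" => no
  Position 9: "bc" => no
  Position 10: "cc" => MATCH
Total occurrences: 1

1
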